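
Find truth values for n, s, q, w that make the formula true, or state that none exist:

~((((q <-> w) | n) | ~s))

n: False, s: True, q: False, w: True

  ~((((q <-> w) | n) | ~s)) = True
    ((q <-> w) | n) | ~s = False
      (q <-> w) | n = False
        q <-> w = False
      ~s = False
The formula evaluates to True.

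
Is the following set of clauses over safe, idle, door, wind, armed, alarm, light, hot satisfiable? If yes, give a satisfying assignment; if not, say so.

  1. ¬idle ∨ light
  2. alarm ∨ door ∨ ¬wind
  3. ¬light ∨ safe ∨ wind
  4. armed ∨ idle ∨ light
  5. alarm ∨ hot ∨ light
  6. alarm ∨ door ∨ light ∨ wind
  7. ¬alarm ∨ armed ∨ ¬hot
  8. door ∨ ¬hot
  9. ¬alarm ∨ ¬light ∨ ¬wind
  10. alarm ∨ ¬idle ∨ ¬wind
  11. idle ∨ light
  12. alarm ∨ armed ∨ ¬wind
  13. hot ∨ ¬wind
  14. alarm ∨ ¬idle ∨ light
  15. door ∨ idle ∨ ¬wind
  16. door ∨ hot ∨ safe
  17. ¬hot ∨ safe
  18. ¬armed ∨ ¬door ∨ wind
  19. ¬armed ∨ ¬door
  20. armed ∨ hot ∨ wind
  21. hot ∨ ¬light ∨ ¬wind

Try safe = False:
  (¬hot ∨ safe) forces hot = False.
  (hot ∨ ¬wind) forces wind = False.
  (¬light ∨ safe ∨ wind) forces light = False.
  (¬idle ∨ light) forces idle = False.
  clause (idle ∨ light) is falsified — backtrack.
So safe = True.
Set idle = True.
  then (¬idle ∨ light) forces light = True.
Set door = False.
  then (door ∨ ¬hot) forces hot = False.
  then (hot ∨ ¬wind) forces wind = False.
  then (armed ∨ hot ∨ wind) forces armed = True.
Set alarm = False.
All clauses satisfied.

safe = True, idle = True, door = False, wind = False, armed = True, alarm = False, light = True, hot = False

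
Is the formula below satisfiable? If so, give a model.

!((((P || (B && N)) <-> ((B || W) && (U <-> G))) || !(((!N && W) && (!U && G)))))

G = True, W = True, P = True, N = False, U = False, B = True

  !((((P || (B && N)) <-> ((B || W) && (U <-> G))) || !(((!N && W) && (!U && G))))) = True
    ((P || (B && N)) <-> ((B || W) && (U <-> G))) || !(((!N && W) && (!U && G))) = False
      (P || (B && N)) <-> ((B || W) && (U <-> G)) = False
        P || (B && N) = True
          B && N = False
        (B || W) && (U <-> G) = False
          B || W = True
          U <-> G = False
      !(((!N && W) && (!U && G))) = False
        (!N && W) && (!U && G) = True
          !N && W = True
            !N = True
          !U && G = True
            !U = True
The formula evaluates to True.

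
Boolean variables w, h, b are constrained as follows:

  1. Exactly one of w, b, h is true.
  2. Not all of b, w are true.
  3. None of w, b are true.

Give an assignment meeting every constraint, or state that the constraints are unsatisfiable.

w=F; h=T; b=F

  (1) {w, b, h}: 1 true — exactly one ✓
  (2) {b, w}: 0/2 true — not all ✓
  (3) {w, b}: 0 true — none ✓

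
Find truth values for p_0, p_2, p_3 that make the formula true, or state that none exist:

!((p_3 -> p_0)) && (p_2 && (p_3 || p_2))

p_0 = False; p_2 = True; p_3 = True

  !((p_3 -> p_0)) = True
    p_3 -> p_0 = False
  p_2 && (p_3 || p_2) = True
    p_3 || p_2 = True
Both conjuncts True, so the formula holds.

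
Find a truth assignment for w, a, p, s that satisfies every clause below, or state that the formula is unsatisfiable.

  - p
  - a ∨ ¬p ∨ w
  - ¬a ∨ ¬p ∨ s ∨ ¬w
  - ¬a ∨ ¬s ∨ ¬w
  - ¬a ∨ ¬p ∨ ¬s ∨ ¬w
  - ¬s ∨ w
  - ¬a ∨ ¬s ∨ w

w = False, a = True, p = True, s = False

Unit clause (p) forces p = True.
Set w = False.
  then (a ∨ ¬p ∨ w) forces a = True.
  then (¬s ∨ w) forces s = False.
All clauses satisfied.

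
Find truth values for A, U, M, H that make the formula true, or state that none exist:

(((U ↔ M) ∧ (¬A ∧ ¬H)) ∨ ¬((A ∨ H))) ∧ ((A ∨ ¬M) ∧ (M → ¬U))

A = False, U = True, M = False, H = False

  ((U ↔ M) ∧ (¬A ∧ ¬H)) ∨ ¬((A ∨ H)) = True
    (U ↔ M) ∧ (¬A ∧ ¬H) = False
      U ↔ M = False
      ¬A ∧ ¬H = True
        ¬A = True
        ¬H = True
    ¬((A ∨ H)) = True
      A ∨ H = False
  (A ∨ ¬M) ∧ (M → ¬U) = True
    A ∨ ¬M = True
      ¬M = True
    M → ¬U = True
      ¬U = False
Both conjuncts True, so the formula holds.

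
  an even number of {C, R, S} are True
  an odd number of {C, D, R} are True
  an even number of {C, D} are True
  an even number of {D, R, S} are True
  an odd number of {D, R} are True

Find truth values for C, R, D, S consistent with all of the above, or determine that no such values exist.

C = False, R = True, D = False, S = True

{C, R, S}: 2 true → even ✓
{C, D, R}: 1 true → odd ✓
{C, D}: 0 true → even ✓
{D, R, S}: 2 true → even ✓
{D, R}: 1 true → odd ✓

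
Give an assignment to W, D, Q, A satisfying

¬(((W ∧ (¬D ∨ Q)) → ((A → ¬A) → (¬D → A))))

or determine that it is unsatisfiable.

W=T; D=F; Q=T; A=F

  ¬(((W ∧ (¬D ∨ Q)) → ((A → ¬A) → (¬D → A)))) = True
    (W ∧ (¬D ∨ Q)) → ((A → ¬A) → (¬D → A)) = False
      W ∧ (¬D ∨ Q) = True
        ¬D ∨ Q = True
          ¬D = True
      (A → ¬A) → (¬D → A) = False
        A → ¬A = True
          ¬A = True
        ¬D → A = False
          ¬D = True
The formula evaluates to True.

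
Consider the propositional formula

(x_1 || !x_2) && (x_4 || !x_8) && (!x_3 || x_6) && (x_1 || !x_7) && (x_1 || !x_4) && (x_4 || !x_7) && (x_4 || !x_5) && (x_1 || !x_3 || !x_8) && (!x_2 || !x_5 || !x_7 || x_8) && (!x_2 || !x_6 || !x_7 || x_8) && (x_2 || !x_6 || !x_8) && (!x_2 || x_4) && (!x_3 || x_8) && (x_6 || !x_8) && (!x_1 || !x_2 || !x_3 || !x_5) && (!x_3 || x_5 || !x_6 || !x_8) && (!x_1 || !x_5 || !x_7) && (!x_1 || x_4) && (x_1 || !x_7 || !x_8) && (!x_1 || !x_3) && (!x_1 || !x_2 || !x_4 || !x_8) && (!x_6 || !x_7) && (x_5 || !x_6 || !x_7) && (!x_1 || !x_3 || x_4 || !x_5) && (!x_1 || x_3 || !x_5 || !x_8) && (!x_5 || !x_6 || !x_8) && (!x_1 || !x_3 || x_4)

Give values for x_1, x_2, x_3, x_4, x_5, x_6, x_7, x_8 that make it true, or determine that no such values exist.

Set x_1 = True.
  then (!x_1 || x_4) forces x_4 = True.
  then (!x_1 || !x_3) forces x_3 = False.
Set x_2 = False.
Set x_5 = False.
Set x_6 = False.
  then (x_6 || !x_8) forces x_8 = False.
Set x_7 = False.
All clauses satisfied.

x_1 = True, x_2 = False, x_3 = False, x_4 = True, x_5 = False, x_6 = False, x_7 = False, x_8 = False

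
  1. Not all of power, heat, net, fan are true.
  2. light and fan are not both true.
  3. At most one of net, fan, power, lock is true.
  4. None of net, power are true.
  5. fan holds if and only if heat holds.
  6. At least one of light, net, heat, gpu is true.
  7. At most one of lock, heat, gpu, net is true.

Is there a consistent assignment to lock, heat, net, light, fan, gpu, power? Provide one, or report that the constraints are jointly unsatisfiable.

lock = True, heat = False, net = False, light = True, fan = False, gpu = False, power = False

  (1) {power, heat, net, fan}: 0/4 true — not all ✓
  (2) light=T, fan=F — not both ✓
  (3) {net, fan, power, lock}: 1 true — at most one ✓
  (4) {net, power}: 0 true — none ✓
  (5) fan=F, heat=F — same ✓
  (6) {light, net, heat, gpu}: 1 true — at least one ✓
  (7) {lock, heat, gpu, net}: 1 true — at most one ✓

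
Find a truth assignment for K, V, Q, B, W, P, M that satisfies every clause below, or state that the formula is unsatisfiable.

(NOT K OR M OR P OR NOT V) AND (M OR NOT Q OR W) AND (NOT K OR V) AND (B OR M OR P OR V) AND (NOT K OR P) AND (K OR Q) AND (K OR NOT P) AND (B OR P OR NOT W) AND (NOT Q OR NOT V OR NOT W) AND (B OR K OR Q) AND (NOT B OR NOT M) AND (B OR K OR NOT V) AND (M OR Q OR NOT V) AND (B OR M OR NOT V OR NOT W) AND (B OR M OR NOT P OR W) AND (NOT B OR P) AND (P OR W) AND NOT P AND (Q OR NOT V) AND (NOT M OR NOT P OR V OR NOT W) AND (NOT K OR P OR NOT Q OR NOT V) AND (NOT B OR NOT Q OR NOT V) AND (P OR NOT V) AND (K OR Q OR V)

Case P = True:
  Clause (NOT P) is falsified — contradiction.
Case P = False:
  (NOT K OR P) forces K = False.
  (K OR Q) forces Q = True.
  (NOT B OR P) forces B = False.
  (B OR P OR NOT W) forces W = False.
  Clause (P OR W) is falsified — contradiction.
Both cases fail, so the formula is unsatisfiable.

Unsatisfiable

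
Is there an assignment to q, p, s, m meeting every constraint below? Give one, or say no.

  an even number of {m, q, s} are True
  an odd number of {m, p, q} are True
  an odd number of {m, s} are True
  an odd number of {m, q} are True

q = True, p = False, s = True, m = False

{m, q, s}: 2 true → even ✓
{m, p, q}: 1 true → odd ✓
{m, s}: 1 true → odd ✓
{m, q}: 1 true → odd ✓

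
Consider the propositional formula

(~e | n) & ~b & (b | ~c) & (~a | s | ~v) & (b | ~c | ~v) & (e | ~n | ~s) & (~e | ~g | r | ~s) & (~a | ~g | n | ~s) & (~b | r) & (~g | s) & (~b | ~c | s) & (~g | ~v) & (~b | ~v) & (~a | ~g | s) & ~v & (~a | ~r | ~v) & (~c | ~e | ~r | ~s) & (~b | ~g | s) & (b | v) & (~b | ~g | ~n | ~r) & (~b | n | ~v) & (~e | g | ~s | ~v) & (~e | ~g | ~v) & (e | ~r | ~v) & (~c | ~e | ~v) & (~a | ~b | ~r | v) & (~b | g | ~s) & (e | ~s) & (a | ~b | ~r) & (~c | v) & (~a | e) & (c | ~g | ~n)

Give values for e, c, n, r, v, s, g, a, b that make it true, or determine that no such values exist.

Case v = True:
  Clause (~v) is falsified — contradiction.
Case v = False:
  (~b) forces b = False.
  Clause (b | v) is falsified — contradiction.
Both cases fail, so the formula is unsatisfiable.

Unsatisfiable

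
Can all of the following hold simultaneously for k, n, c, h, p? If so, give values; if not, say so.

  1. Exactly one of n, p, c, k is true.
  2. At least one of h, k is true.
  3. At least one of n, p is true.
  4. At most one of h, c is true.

k = False, n = True, c = False, h = True, p = False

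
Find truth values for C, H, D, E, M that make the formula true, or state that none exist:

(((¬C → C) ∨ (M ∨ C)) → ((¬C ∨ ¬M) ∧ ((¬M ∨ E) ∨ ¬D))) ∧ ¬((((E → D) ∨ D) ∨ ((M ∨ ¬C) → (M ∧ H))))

C = False, H = False, D = False, E = True, M = True

  ((¬C → C) ∨ (M ∨ C)) → ((¬C ∨ ¬M) ∧ ((¬M ∨ E) ∨ ¬D)) = True
    (¬C → C) ∨ (M ∨ C) = True
      ¬C → C = False
        ¬C = True
      M ∨ C = True
    (¬C ∨ ¬M) ∧ ((¬M ∨ E) ∨ ¬D) = True
      ¬C ∨ ¬M = True
        ¬C = True
        ¬M = False
      (¬M ∨ E) ∨ ¬D = True
        ¬M ∨ E = True
          ¬M = False
        ¬D = True
  ¬((((E → D) ∨ D) ∨ ((M ∨ ¬C) → (M ∧ H)))) = True
    ((E → D) ∨ D) ∨ ((M ∨ ¬C) → (M ∧ H)) = False
      (E → D) ∨ D = False
        E → D = False
      (M ∨ ¬C) → (M ∧ H) = False
        M ∨ ¬C = True
          ¬C = True
        M ∧ H = False
Both conjuncts True, so the formula holds.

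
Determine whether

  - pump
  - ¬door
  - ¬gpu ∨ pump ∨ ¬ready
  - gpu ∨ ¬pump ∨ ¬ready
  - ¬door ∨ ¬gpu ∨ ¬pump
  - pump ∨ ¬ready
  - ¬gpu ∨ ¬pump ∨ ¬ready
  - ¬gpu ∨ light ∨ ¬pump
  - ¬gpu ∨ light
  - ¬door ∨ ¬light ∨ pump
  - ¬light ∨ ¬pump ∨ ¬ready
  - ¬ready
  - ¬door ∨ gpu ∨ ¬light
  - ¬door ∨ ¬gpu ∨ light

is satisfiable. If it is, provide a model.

Unit clause (pump) forces pump = True.
Unit clause (¬door) forces door = False.
Unit clause (¬ready) forces ready = False.
Set light = False.
  then (¬gpu ∨ light ∨ ¬pump) forces gpu = False.
All clauses satisfied.

light: False, ready: False, pump: True, gpu: False, door: False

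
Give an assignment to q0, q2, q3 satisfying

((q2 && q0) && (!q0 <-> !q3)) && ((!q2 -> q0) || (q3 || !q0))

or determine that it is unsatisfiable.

q0=T; q2=T; q3=T

  (q2 && q0) && (!q0 <-> !q3) = True
    q2 && q0 = True
    !q0 <-> !q3 = True
      !q0 = False
      !q3 = False
  (!q2 -> q0) || (q3 || !q0) = True
    !q2 -> q0 = True
      !q2 = False
    q3 || !q0 = True
      !q0 = False
Both conjuncts True, so the formula holds.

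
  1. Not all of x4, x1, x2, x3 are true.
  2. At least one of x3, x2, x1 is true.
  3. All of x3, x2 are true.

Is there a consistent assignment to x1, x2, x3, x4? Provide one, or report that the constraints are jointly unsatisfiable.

x1=F, x2=T, x3=T, x4=F

  (1) {x4, x1, x2, x3}: 2/4 true — not all ✓
  (2) {x3, x2, x1}: 2 true — at least one ✓
  (3) {x3, x2}: all 2 true ✓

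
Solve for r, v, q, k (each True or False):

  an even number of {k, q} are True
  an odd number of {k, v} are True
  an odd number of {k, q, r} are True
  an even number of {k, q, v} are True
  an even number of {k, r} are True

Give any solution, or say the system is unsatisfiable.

r = True, v = False, q = True, k = True

{k, q}: 2 true → even ✓
{k, v}: 1 true → odd ✓
{k, q, r}: 3 true → odd ✓
{k, q, v}: 2 true → even ✓
{k, r}: 2 true → even ✓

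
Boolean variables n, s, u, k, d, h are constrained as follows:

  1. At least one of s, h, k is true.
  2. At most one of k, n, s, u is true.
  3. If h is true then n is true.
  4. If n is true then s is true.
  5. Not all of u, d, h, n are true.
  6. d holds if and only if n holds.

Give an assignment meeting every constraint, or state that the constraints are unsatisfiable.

n: False; s: True; u: False; k: False; d: False; h: False

  (1) {s, h, k}: 1 true — at least one ✓
  (2) {k, n, s, u}: 1 true — at most one ✓
  (3) h=F ⇒ n: vacuous ✓
  (4) n=F ⇒ s: vacuous ✓
  (5) {u, d, h, n}: 0/4 true — not all ✓
  (6) d=F, n=F — same ✓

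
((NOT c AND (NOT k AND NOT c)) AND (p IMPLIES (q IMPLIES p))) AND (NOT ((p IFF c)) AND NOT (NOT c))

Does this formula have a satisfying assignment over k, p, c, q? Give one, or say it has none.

Case c = True: the conjunct NOT c is False.
Case c = False: the conjunct NOT (NOT c) becomes NOT (NOT False) = False.
Both cases fail — unsatisfiable.

UNSATISFIABLE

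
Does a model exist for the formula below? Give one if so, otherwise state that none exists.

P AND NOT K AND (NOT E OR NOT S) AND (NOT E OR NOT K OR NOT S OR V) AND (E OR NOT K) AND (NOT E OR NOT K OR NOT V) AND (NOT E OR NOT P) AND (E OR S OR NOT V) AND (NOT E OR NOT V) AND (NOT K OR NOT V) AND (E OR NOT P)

Case P = True:
  (NOT K) forces K = False.
  (NOT E OR NOT P) forces E = False.
  Clause (E OR NOT P) is falsified — contradiction.
Case P = False:
  Clause (P) is falsified — contradiction.
Both cases fail, so the formula is unsatisfiable.

UNSATISFIABLE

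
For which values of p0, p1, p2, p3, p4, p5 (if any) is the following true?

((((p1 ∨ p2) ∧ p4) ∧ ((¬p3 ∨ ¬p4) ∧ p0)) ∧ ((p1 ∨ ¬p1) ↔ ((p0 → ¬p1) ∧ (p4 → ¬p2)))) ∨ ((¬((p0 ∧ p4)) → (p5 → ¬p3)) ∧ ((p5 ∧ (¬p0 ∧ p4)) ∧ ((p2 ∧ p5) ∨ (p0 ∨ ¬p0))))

p0=F, p1=T, p2=F, p3=F, p4=T, p5=T

  ((((p1 ∨ p2) ∧ p4) ∧ ((¬p3 ∨ ¬p4) ∧ p0)) ∧ ((p1 ∨ ¬p1) ↔ ((p0 → ¬p1) ∧ (p4 → ¬p2)))) ∨ ((¬((p0 ∧ p4)) → (p5 → ¬p3)) ∧ ((p5 ∧ (¬p0 ∧ p4)) ∧ ((p2 ∧ p5) ∨ (p0 ∨ ¬p0)))) = True
    (((p1 ∨ p2) ∧ p4) ∧ ((¬p3 ∨ ¬p4) ∧ p0)) ∧ ((p1 ∨ ¬p1) ↔ ((p0 → ¬p1) ∧ (p4 → ¬p2))) = False
      ((p1 ∨ p2) ∧ p4) ∧ ((¬p3 ∨ ¬p4) ∧ p0) = False
        (p1 ∨ p2) ∧ p4 = True
          p1 ∨ p2 = True
        (¬p3 ∨ ¬p4) ∧ p0 = False
          ¬p3 ∨ ¬p4 = True
            ¬p3 = True
            ¬p4 = False
      (p1 ∨ ¬p1) ↔ ((p0 → ¬p1) ∧ (p4 → ¬p2)) = True
        p1 ∨ ¬p1 = True
          ¬p1 = False
        (p0 → ¬p1) ∧ (p4 → ¬p2) = True
          p0 → ¬p1 = True
            ¬p1 = False
          p4 → ¬p2 = True
            ¬p2 = True
    (¬((p0 ∧ p4)) → (p5 → ¬p3)) ∧ ((p5 ∧ (¬p0 ∧ p4)) ∧ ((p2 ∧ p5) ∨ (p0 ∨ ¬p0))) = True
      ¬((p0 ∧ p4)) → (p5 → ¬p3) = True
        ¬((p0 ∧ p4)) = True
          p0 ∧ p4 = False
        p5 → ¬p3 = True
          ¬p3 = True
      (p5 ∧ (¬p0 ∧ p4)) ∧ ((p2 ∧ p5) ∨ (p0 ∨ ¬p0)) = True
        p5 ∧ (¬p0 ∧ p4) = True
          ¬p0 ∧ p4 = True
            ¬p0 = True
        (p2 ∧ p5) ∨ (p0 ∨ ¬p0) = True
          p2 ∧ p5 = False
          p0 ∨ ¬p0 = True
            ¬p0 = True
The formula evaluates to True.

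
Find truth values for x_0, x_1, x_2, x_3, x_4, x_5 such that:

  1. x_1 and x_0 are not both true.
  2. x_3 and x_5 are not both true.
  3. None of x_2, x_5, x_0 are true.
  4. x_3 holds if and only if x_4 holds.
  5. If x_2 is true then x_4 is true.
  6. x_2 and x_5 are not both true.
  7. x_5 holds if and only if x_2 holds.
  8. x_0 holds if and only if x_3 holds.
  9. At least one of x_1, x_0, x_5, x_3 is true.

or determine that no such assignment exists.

x_0 = False, x_1 = True, x_2 = False, x_3 = False, x_4 = False, x_5 = False

  (1) x_1=T, x_0=F — not both ✓
  (2) x_3=F, x_5=F — not both ✓
  (3) {x_2, x_5, x_0}: 0 true — none ✓
  (4) x_3=F, x_4=F — same ✓
  (5) x_2=F ⇒ x_4: vacuous ✓
  (6) x_2=F, x_5=F — not both ✓
  (7) x_5=F, x_2=F — same ✓
  (8) x_0=F, x_3=F — same ✓
  (9) {x_1, x_0, x_5, x_3}: 1 true — at least one ✓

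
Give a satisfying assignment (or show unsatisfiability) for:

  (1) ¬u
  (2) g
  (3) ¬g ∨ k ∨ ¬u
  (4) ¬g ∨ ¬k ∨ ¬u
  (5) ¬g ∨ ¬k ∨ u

g = True, u = False, k = False

Unit clause (¬u) forces u = False.
Unit clause (g) forces g = True.
In (¬g ∨ ¬k ∨ u) only ¬k is left, so k = False.
Check each clause:
  (¬u): ¬u holds.
  (g): g holds.
  (¬g ∨ k ∨ ¬u): ¬u holds.
  (¬g ∨ ¬k ∨ ¬u): ¬k holds.
  (¬g ∨ ¬k ∨ u): ¬k holds.
All clauses satisfied.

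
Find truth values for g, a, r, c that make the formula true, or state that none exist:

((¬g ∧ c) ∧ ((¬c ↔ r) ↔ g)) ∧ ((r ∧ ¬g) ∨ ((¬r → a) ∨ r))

g = False, a = True, r = True, c = True

  (¬g ∧ c) ∧ ((¬c ↔ r) ↔ g) = True
    ¬g ∧ c = True
      ¬g = True
    (¬c ↔ r) ↔ g = True
      ¬c ↔ r = False
        ¬c = False
  (r ∧ ¬g) ∨ ((¬r → a) ∨ r) = True
    r ∧ ¬g = True
      ¬g = True
    (¬r → a) ∨ r = True
      ¬r → a = True
        ¬r = False
Both conjuncts True, so the formula holds.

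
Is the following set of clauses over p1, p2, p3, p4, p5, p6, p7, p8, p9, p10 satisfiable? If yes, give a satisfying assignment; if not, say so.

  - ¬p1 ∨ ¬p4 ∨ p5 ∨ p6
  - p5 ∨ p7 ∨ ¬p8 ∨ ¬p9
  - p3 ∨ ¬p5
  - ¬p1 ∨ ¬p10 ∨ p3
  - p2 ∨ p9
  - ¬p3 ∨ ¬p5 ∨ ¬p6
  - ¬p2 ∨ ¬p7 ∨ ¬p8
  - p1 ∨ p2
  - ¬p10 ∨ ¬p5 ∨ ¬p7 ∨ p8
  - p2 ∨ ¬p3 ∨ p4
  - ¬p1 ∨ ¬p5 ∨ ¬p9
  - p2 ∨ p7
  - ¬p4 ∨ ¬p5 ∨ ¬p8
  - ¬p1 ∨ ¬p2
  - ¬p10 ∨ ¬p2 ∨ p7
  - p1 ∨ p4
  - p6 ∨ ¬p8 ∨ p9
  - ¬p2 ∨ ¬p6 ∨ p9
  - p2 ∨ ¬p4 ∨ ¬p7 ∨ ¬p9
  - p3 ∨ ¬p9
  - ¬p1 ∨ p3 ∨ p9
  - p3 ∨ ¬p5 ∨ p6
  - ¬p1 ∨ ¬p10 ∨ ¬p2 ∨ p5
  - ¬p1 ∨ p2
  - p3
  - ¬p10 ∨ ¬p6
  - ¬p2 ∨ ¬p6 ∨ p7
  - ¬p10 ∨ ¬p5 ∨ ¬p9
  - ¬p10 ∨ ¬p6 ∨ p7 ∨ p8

Unit clause (p3) forces p3 = True.
Try p1 = True:
  (¬p1 ∨ ¬p2) forces p2 = False.
  clause (¬p1 ∨ p2) is falsified — backtrack.
So p1 = False.
  then (p1 ∨ p2) forces p2 = True.
  then (p1 ∨ p4) forces p4 = True.
Set p5 = True.
  then (¬p3 ∨ ¬p5 ∨ ¬p6) forces p6 = False.
  then (¬p4 ∨ ¬p5 ∨ ¬p8) forces p8 = False.
Set p7 = False.
  then (¬p10 ∨ ¬p2 ∨ p7) forces p10 = False.
Set p9 = True.
All clauses satisfied.

p1: False, p2: True, p3: True, p4: True, p5: True, p6: False, p7: False, p8: False, p9: True, p10: False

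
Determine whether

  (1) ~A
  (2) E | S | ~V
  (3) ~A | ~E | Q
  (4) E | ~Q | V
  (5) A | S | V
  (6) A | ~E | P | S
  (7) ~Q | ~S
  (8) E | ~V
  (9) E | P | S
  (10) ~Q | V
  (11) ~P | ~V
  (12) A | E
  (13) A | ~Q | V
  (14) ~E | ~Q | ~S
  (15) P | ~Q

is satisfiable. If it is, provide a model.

Unit clause (~A) forces A = False.
In (A | E) only E is left, so E = True.
Set P = True.
  then (~P | ~V) forces V = False.
  then (A | ~Q | V) forces Q = False.
  then (A | S | V) forces S = True.
All clauses satisfied.

E = True; A = False; P = True; V = False; S = True; Q = False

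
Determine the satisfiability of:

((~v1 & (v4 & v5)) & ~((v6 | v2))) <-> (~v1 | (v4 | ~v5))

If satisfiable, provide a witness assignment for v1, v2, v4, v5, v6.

v1=T, v2=T, v4=F, v5=T, v6=F

  ((~v1 & (v4 & v5)) & ~((v6 | v2))) <-> (~v1 | (v4 | ~v5)) = True
    (~v1 & (v4 & v5)) & ~((v6 | v2)) = False
      ~v1 & (v4 & v5) = False
        ~v1 = False
        v4 & v5 = False
      ~((v6 | v2)) = False
        v6 | v2 = True
    ~v1 | (v4 | ~v5) = False
      ~v1 = False
      v4 | ~v5 = False
        ~v5 = False
The formula evaluates to True.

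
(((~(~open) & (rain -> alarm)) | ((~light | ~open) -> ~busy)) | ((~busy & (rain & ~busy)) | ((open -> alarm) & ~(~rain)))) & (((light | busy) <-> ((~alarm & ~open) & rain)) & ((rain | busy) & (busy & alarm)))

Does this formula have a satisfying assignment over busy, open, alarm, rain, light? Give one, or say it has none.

Case busy = True: the formula simplifies to (((~(~open) & (rain -> alarm)) | ~((~light | ~open))) | ((open -> alarm) & ~(~rain))) & (((~alarm & ~open) & rain) & alarm).
  alarm = True: the conjunct ~alarm is False.
  alarm = False: the conjunct alarm is False.
Case busy = False: the conjunct busy is False.
Both cases fail — unsatisfiable.

Unsatisfiable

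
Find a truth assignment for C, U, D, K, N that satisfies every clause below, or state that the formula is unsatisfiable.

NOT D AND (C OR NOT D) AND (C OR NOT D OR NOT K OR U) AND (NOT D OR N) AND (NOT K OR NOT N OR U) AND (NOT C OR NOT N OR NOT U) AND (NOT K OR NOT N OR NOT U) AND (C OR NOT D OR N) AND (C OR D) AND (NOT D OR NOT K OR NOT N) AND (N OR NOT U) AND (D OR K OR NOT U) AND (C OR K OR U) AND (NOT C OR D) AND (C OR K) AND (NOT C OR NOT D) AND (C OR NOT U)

Case D = True:
  Clause (NOT D) is falsified — contradiction.
Case D = False:
  (C OR D) forces C = True.
  Clause (NOT C OR D) is falsified — contradiction.
Both cases fail, so the formula is unsatisfiable.

Unsatisfiable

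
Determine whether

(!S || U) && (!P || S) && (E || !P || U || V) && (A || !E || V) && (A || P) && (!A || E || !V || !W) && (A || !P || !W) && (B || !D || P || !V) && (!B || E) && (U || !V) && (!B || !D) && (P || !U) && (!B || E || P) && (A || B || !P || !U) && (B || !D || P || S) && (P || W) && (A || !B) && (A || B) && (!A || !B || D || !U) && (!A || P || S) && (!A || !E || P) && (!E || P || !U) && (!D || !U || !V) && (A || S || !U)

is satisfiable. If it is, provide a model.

U: True; E: False; V: True; A: True; S: True; P: True; B: False; W: False; D: False

Set U = True.
  then (P || !U) forces P = True.
  then (!P || S) forces S = True.
Set E = False.
  then (!B || E) forces B = False.
  then (A || B || !P || !U) forces A = True.
Set V = True.
  then (!A || E || !V || !W) forces W = False.
  then (!D || !U || !V) forces D = False.
All clauses satisfied.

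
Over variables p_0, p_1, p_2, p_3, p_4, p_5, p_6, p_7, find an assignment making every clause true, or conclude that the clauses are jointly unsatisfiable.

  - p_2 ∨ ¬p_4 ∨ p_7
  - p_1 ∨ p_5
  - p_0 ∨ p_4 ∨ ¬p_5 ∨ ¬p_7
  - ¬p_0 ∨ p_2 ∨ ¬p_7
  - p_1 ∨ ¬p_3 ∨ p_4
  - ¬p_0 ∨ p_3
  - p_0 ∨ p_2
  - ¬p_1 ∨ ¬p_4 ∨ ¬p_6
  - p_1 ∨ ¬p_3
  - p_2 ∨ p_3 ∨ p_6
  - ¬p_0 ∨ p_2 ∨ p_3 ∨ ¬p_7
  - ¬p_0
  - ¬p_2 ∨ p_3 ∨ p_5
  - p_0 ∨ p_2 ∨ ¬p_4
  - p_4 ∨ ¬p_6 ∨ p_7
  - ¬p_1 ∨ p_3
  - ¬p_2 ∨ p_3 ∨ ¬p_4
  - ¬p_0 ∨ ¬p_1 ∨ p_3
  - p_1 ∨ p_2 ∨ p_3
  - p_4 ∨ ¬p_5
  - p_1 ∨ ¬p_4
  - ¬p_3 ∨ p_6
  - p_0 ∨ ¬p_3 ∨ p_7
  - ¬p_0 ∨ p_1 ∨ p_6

Unit clause (¬p_0) forces p_0 = False.
In (p_0 ∨ p_2) only p_2 is left, so p_2 = True.
Try p_1 = False:
  (p_1 ∨ p_5) forces p_5 = True.
  (p_1 ∨ ¬p_3) forces p_3 = False.
  (¬p_2 ∨ p_3 ∨ ¬p_4) forces p_4 = False.
  clause (p_4 ∨ ¬p_5) is falsified — backtrack.
So p_1 = True.
  then (¬p_1 ∨ p_3) forces p_3 = True.
  then (¬p_3 ∨ p_6) forces p_6 = True.
  then (p_0 ∨ ¬p_3 ∨ p_7) forces p_7 = True.
  then (¬p_1 ∨ ¬p_4 ∨ ¬p_6) forces p_4 = False.
  then (p_4 ∨ ¬p_5) forces p_5 = False.
All clauses satisfied.

p_0 = False, p_1 = True, p_2 = True, p_3 = True, p_4 = False, p_5 = False, p_6 = True, p_7 = True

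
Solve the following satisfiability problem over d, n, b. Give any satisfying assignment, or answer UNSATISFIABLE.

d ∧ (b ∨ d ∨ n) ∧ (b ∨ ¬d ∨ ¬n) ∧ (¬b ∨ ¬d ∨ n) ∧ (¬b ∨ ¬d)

Unit clause (d) forces d = True.
In (¬b ∨ ¬d) only ¬b is left, so b = False.
In (b ∨ ¬d ∨ ¬n) only ¬n is left, so n = False.
Check each clause:
  (d): d holds.
  (b ∨ d ∨ n): d holds.
  (b ∨ ¬d ∨ ¬n): ¬n holds.
  (¬b ∨ ¬d ∨ n): ¬b holds.
  (¬b ∨ ¬d): ¬b holds.
All clauses satisfied.

d: True, n: False, b: False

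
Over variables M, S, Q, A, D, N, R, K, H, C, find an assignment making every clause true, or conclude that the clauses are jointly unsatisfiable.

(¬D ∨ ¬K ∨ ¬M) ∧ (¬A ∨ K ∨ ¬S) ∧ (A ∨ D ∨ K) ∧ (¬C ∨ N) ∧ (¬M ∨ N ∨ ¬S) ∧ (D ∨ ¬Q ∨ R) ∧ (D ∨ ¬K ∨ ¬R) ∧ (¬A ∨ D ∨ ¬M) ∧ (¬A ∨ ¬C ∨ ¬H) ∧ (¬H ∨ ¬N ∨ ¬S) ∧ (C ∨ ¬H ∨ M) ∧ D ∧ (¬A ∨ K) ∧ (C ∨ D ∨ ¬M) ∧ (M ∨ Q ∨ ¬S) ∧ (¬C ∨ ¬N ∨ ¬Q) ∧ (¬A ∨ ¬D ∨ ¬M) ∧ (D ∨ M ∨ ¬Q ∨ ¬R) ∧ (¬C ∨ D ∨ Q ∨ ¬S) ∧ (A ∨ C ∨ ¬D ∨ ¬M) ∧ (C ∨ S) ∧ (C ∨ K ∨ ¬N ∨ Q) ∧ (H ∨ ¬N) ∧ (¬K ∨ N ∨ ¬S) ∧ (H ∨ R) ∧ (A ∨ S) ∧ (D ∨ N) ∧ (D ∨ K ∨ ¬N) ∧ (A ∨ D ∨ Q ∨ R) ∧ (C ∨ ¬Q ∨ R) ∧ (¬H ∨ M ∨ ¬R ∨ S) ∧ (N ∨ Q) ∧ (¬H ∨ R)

M = False, S = True, Q = True, A = False, D = True, N = False, R = True, K = False, H = False, C = False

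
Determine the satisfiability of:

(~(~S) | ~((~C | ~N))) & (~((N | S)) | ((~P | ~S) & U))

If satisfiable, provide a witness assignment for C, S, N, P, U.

C=T, S=T, N=T, P=F, U=T

  ~(~S) | ~((~C | ~N)) = True
    ~(~S) = True
      ~S = False
    ~((~C | ~N)) = True
      ~C | ~N = False
        ~C = False
        ~N = False
  ~((N | S)) | ((~P | ~S) & U) = True
    ~((N | S)) = False
      N | S = True
    (~P | ~S) & U = True
      ~P | ~S = True
        ~P = True
        ~S = False
Both conjuncts True, so the formula holds.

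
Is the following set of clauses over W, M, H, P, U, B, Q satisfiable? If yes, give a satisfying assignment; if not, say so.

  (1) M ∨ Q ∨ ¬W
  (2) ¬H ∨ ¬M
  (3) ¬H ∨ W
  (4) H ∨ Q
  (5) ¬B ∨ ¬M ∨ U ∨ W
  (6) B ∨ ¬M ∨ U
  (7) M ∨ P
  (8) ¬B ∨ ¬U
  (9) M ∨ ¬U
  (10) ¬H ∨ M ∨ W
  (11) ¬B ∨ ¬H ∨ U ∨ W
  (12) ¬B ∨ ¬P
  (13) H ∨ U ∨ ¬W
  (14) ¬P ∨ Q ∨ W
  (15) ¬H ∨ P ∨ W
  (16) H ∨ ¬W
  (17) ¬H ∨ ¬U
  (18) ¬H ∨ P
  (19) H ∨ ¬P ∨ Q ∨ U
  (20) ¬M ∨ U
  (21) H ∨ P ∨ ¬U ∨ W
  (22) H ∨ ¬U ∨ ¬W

W = False; M = True; H = False; P = True; U = True; B = False; Q = True

Set W = False.
  then (¬H ∨ W) forces H = False.
  then (H ∨ Q) forces Q = True.
Set M = True.
  then (¬M ∨ U) forces U = True.
  then (H ∨ P ∨ ¬U ∨ W) forces P = True.
  then (¬B ∨ ¬U) forces B = False.
All clauses satisfied.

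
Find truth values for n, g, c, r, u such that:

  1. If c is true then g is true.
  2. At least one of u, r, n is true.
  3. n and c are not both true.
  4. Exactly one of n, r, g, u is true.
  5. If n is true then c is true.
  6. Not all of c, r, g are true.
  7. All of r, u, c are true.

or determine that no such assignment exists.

Case u = True:
  (4) with u=T forces n = False.
  (4) with u=T forces r = False.
  Constraint (7) is violated (r=F) — contradiction.
Case u = False:
  Constraint (7) is violated (u=F) — contradiction.
Both cases fail — unsatisfiable.

Unsatisfiable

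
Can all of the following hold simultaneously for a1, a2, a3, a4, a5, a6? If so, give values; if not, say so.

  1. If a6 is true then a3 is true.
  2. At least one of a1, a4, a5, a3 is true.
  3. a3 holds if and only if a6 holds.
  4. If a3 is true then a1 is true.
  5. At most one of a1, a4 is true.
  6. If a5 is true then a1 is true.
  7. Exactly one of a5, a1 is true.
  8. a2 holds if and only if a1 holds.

a1 = True, a2 = True, a3 = True, a4 = False, a5 = False, a6 = True

  (1) a6=T ⇒ a3: T ✓
  (2) {a1, a4, a5, a3}: 2 true — at least one ✓
  (3) a3=T, a6=T — same ✓
  (4) a3=T ⇒ a1: T ✓
  (5) {a1, a4}: 1 true — at most one ✓
  (6) a5=F ⇒ a1: vacuous ✓
  (7) {a5, a1}: 1 true — exactly one ✓
  (8) a2=T, a1=T — same ✓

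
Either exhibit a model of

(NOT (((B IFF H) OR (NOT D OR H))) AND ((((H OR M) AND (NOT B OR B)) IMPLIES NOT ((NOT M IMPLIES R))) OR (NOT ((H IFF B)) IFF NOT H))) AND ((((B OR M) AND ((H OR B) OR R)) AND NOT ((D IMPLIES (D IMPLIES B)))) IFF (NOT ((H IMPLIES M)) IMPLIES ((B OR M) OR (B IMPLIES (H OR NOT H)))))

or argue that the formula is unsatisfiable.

Case B = True: the conjunct (((B OR M) AND ((H OR B) OR R)) AND NOT ((D IMPLIES (D IMPLIES B)))) IFF (NOT ((H IMPLIES M)) IMPLIES ((B OR M) OR (B IMPLIES (H OR NOT H)))) becomes (True AND False) IFF (NOT ((H IMPLIES M)) IMPLIES True) = False.
Case B = False: the formula simplifies to (NOT ((NOT H OR (NOT D OR H))) AND (((H OR M) IMPLIES NOT ((NOT M IMPLIES R))) OR (NOT (NOT H) IFF NOT H))) AND ((M AND (H OR R)) AND NOT ((D IMPLIES NOT D))).
  H = True: the conjunct NOT ((NOT H OR (NOT D OR H))) becomes NOT ((False OR True)) = False.
  H = False: the conjunct NOT ((NOT H OR (NOT D OR H))) becomes NOT ((True OR NOT D)) = False.
Both cases fail — unsatisfiable.

Unsatisfiable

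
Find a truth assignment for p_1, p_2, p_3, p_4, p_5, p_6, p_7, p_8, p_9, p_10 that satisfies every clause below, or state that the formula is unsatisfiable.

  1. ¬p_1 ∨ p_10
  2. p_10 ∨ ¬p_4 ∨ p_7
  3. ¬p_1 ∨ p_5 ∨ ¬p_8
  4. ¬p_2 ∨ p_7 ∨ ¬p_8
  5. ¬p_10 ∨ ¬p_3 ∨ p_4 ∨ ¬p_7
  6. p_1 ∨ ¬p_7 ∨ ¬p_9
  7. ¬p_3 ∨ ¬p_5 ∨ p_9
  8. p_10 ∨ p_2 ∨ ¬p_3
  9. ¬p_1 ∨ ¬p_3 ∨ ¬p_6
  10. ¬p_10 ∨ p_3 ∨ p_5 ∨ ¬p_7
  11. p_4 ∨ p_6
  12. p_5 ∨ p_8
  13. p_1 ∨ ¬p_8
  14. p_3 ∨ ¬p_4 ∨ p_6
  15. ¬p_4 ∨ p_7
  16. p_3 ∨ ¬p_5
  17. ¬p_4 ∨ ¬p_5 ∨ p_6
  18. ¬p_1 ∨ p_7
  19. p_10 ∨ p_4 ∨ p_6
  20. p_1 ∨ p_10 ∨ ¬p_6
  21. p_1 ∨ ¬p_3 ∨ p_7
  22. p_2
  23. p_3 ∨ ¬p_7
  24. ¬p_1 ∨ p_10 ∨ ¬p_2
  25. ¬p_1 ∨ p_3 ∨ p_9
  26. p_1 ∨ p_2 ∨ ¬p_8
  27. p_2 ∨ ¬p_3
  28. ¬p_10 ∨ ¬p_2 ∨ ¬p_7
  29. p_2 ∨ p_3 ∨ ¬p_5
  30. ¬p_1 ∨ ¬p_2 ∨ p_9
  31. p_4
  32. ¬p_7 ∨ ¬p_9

Case p_5 = True:
  (p_3 ∨ ¬p_5) forces p_3 = True.
  (¬p_3 ∨ ¬p_5 ∨ p_9) forces p_9 = True.
  (p_2) forces p_2 = True.
  (p_4) forces p_4 = True.
  (¬p_4 ∨ p_7) forces p_7 = True.
  Clause (¬p_7 ∨ ¬p_9) is falsified — contradiction.
Case p_5 = False:
  (p_5 ∨ p_8) forces p_8 = True.
  (¬p_1 ∨ p_5 ∨ ¬p_8) forces p_1 = False.
  Clause (p_1 ∨ ¬p_8) is falsified — contradiction.
Both cases fail, so the formula is unsatisfiable.

No satisfying assignment exists.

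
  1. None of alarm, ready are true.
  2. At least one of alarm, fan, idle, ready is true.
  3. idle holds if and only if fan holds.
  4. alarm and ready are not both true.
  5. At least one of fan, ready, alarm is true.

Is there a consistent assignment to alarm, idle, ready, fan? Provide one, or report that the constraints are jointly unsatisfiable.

alarm = False, idle = True, ready = False, fan = True

  (1) {alarm, ready}: 0 true — none ✓
  (2) {alarm, fan, idle, ready}: 2 true — at least one ✓
  (3) idle=T, fan=T — same ✓
  (4) alarm=F, ready=F — not both ✓
  (5) {fan, ready, alarm}: 1 true — at least one ✓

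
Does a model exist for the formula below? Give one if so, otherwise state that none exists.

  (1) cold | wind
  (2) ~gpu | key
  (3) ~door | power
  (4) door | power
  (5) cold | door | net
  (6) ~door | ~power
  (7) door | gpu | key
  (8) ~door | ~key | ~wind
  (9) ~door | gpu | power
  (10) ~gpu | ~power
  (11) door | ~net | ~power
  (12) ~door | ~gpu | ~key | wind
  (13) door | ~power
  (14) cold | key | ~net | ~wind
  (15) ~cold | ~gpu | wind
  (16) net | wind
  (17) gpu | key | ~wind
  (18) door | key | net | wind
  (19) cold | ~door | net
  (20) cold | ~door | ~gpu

The formula is unsatisfiable.

Case door = True:
  (~door | power) forces power = True.
  Clause (~door | ~power) is falsified — contradiction.
Case door = False:
  (door | power) forces power = True.
  Clause (door | ~power) is falsified — contradiction.
Both cases fail, so the formula is unsatisfiable.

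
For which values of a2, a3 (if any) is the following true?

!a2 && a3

a2 = False, a3 = True

  !a2 = True
Both conjuncts True, so the formula holds.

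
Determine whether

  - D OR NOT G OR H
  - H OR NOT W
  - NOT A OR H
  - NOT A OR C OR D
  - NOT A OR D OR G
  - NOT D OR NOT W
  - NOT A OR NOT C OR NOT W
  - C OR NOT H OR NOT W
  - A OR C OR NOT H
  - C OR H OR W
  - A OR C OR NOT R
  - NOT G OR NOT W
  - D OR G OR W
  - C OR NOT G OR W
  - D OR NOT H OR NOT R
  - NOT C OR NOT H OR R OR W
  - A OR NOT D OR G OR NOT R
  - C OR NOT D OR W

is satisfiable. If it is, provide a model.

A: True; G: True; R: True; D: True; H: True; W: False; C: True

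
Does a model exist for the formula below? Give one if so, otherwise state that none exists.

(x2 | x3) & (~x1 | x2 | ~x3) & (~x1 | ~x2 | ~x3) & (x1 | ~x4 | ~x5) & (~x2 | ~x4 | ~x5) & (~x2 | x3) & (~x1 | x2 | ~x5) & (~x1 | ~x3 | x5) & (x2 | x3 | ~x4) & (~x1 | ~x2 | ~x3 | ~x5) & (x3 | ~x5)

x1=F, x2=T, x3=T, x4=T, x5=F

Set x1 = False.
Set x2 = True.
  then (~x2 | x3) forces x3 = True.
Set x4 = True.
  then (x1 | ~x4 | ~x5) forces x5 = False.
All clauses satisfied.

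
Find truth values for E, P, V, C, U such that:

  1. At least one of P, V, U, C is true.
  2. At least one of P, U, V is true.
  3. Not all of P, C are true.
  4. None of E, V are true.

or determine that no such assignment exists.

E: False; P: False; V: False; C: False; U: True

  (1) {P, V, U, C}: 1 true — at least one ✓
  (2) {P, U, V}: 1 true — at least one ✓
  (3) {P, C}: 0/2 true — not all ✓
  (4) {E, V}: 0 true — none ✓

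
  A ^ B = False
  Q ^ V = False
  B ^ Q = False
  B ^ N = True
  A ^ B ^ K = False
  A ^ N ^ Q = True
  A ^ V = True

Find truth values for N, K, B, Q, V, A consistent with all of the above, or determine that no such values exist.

Adding constraints 1, 2, 3, 7 mod 2: every variable appears an even number of times on the left, so the left side is 0.
But the right sides sum to 1 (mod 2). 0 ≠ 1 — the system is inconsistent.

Unsatisfiable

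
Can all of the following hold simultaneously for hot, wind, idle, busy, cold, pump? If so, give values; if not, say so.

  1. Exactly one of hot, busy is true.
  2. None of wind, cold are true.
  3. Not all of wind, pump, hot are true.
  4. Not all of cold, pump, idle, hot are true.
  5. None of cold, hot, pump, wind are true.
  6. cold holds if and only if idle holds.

hot = False; wind = False; idle = False; busy = True; cold = False; pump = False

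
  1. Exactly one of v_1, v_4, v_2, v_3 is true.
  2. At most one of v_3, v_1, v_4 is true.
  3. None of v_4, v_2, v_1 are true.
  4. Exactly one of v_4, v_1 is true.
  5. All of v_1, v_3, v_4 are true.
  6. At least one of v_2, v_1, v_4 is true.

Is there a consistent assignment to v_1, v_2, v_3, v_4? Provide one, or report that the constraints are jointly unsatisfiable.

No satisfying assignment exists.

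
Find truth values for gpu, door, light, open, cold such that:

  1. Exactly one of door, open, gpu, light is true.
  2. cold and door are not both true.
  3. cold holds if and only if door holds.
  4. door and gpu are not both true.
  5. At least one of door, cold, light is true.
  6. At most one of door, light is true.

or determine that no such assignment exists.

gpu = False, door = False, light = True, open = False, cold = False

  (1) {door, open, gpu, light}: 1 true — exactly one ✓
  (2) cold=F, door=F — not both ✓
  (3) cold=F, door=F — same ✓
  (4) door=F, gpu=F — not both ✓
  (5) {door, cold, light}: 1 true — at least one ✓
  (6) {door, light}: 1 true — at most one ✓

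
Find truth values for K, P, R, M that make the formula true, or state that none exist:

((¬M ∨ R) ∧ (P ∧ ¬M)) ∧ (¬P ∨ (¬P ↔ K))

K = False, P = True, R = True, M = False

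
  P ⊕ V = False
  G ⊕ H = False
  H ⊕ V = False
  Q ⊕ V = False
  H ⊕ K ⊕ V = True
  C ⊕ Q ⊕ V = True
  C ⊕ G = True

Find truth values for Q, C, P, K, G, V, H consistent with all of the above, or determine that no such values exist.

Q=F, C=T, P=F, K=T, G=F, V=F, H=F

P ⊕ V = F ⊕ F = False ✓
G ⊕ H = F ⊕ F = False ✓
H ⊕ V = F ⊕ F = False ✓
Q ⊕ V = F ⊕ F = False ✓
H ⊕ K ⊕ V = F ⊕ T ⊕ F = True ✓
C ⊕ Q ⊕ V = T ⊕ F ⊕ F = True ✓
C ⊕ G = T ⊕ F = True ✓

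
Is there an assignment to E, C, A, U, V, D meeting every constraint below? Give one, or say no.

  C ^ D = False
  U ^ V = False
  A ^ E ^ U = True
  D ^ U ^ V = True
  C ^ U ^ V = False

UNSATISFIABLE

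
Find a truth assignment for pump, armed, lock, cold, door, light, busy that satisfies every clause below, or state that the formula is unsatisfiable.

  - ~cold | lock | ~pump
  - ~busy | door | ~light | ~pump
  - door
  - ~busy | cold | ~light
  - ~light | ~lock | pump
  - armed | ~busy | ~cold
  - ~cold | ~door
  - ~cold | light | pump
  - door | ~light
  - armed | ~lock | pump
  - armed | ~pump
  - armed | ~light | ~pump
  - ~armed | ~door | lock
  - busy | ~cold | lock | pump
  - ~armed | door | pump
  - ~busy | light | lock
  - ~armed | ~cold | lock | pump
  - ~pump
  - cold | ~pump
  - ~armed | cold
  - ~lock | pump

pump=F, armed=F, lock=F, cold=F, door=T, light=T, busy=F

Unit clause (door) forces door = True.
In (~cold | ~door) only ~cold is left, so cold = False.
Unit clause (~pump) forces pump = False.
In (~armed | cold) only ~armed is left, so armed = False.
In (~lock | pump) only ~lock is left, so lock = False.
Set light = True.
  then (~busy | cold | ~light) forces busy = False.
All clauses satisfied.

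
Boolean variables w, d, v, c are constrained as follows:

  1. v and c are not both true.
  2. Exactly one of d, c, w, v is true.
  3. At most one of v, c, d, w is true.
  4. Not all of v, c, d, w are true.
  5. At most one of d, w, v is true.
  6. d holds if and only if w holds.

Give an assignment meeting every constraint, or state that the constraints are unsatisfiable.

w: False, d: False, v: True, c: False

  (1) v=T, c=F — not both ✓
  (2) {d, c, w, v}: 1 true — exactly one ✓
  (3) {v, c, d, w}: 1 true — at most one ✓
  (4) {v, c, d, w}: 1/4 true — not all ✓
  (5) {d, w, v}: 1 true — at most one ✓
  (6) d=F, w=F — same ✓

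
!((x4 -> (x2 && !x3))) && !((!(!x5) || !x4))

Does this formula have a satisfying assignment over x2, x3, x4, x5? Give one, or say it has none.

x2 = True, x3 = True, x4 = True, x5 = False

  !((x4 -> (x2 && !x3))) = True
    x4 -> (x2 && !x3) = False
      x2 && !x3 = False
        !x3 = False
  !((!(!x5) || !x4)) = True
    !(!x5) || !x4 = False
      !(!x5) = False
        !x5 = True
      !x4 = False
Both conjuncts True, so the formula holds.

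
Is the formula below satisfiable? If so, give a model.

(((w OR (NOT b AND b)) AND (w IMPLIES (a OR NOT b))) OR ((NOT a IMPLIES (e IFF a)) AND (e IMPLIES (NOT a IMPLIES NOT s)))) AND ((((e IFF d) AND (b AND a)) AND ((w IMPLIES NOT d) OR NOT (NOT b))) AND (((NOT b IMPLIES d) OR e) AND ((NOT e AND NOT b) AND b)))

No satisfying assignment exists.

Case b = True: the conjunct NOT b is False.
Case b = False: the conjunct b is False.
Both cases fail — unsatisfiable.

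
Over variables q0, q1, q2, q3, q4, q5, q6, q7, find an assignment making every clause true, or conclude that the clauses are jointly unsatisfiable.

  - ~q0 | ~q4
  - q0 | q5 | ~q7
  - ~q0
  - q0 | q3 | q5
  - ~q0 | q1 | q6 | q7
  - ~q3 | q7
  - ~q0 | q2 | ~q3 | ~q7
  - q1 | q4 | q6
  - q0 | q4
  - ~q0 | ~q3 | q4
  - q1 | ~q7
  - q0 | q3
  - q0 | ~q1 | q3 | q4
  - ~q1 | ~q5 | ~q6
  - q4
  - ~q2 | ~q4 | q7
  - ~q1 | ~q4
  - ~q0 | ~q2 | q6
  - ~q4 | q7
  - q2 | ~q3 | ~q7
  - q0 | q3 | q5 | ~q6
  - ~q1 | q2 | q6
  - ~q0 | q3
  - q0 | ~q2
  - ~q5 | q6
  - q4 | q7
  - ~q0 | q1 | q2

Case q0 = True:
  Clause (~q0) is falsified — contradiction.
Case q0 = False:
  (q0 | q4) forces q4 = True.
  (q0 | q3) forces q3 = True.
  (~q3 | q7) forces q7 = True.
  (q0 | q5 | ~q7) forces q5 = True.
  (q1 | ~q7) forces q1 = True.
  Clause (~q1 | ~q4) is falsified — contradiction.
Both cases fail, so the formula is unsatisfiable.

UNSATISFIABLE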